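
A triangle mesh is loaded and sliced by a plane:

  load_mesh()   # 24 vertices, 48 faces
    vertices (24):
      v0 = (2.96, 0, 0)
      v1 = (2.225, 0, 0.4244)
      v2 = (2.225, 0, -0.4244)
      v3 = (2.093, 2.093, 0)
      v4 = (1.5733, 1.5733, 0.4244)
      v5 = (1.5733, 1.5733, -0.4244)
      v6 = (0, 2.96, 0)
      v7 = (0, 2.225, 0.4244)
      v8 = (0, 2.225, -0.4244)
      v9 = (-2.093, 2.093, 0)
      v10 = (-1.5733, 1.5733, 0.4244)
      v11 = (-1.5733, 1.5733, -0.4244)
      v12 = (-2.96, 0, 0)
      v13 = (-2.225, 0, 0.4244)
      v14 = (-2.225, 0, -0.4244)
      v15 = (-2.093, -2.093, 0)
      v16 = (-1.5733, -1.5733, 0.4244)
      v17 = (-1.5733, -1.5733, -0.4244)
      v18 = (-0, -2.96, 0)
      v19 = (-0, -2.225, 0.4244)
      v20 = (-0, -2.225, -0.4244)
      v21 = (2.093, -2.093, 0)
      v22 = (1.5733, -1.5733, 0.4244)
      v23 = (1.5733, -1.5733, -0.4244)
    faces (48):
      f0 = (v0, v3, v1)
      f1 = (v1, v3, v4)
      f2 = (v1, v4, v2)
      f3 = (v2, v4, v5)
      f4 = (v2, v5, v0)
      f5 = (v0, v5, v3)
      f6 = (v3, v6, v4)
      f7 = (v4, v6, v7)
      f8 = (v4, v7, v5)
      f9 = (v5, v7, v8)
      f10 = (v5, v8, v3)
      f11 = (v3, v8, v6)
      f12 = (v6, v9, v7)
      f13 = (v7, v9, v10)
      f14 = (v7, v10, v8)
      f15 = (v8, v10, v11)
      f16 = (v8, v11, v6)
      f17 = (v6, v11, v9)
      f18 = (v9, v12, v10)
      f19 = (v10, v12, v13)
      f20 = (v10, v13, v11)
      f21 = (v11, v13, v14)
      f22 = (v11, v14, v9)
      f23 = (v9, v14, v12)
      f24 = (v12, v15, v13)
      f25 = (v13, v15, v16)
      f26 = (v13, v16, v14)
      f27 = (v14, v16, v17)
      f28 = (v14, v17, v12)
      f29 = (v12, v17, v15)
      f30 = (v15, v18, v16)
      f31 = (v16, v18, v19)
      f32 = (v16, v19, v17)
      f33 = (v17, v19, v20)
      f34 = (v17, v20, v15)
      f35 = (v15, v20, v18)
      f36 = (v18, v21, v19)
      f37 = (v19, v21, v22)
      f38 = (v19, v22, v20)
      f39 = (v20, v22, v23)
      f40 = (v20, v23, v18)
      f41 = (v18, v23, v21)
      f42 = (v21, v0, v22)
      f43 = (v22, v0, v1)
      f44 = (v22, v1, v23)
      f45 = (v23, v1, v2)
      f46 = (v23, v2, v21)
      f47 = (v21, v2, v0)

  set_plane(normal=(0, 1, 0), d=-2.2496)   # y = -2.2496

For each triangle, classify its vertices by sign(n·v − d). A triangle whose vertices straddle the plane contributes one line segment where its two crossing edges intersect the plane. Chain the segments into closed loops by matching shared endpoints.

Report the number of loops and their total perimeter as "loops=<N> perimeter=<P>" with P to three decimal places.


loops=1 perimeter=7.053

Straddling triangles (6 of 48):
  (v15,v18,v16) [+-+] → (-1.71496, -2.2496, 0)–(-0.805994, -2.2496, 0.217418)  len=0.9346
  (v16,v18,v19) [+-+] → (-0.805994, -2.2496, 0.217418)–(0, -2.2496, 0.410196)  len=0.8287
  (v15,v20,v18) [++-] → (0, -2.2496, -0.410196)–(-1.71496, -2.2496, 0)  len=1.7633
  (v18,v21,v19) [-++] → (1.71496, -2.2496, 0)–(0, -2.2496, 0.410196)  len=1.7633
  (v20,v23,v18) [++-] → (0.805994, -2.2496, -0.217418)–(0, -2.2496, -0.410196)  len=0.8287
  (v18,v23,v21) [-++] → (0.805994, -2.2496, -0.217418)–(1.71496, -2.2496, 0)  len=0.9346

Chained into 1 loop(s):
  loop 1: 6 segments, perimeter = 7.0533
Total perimeter = 7.053


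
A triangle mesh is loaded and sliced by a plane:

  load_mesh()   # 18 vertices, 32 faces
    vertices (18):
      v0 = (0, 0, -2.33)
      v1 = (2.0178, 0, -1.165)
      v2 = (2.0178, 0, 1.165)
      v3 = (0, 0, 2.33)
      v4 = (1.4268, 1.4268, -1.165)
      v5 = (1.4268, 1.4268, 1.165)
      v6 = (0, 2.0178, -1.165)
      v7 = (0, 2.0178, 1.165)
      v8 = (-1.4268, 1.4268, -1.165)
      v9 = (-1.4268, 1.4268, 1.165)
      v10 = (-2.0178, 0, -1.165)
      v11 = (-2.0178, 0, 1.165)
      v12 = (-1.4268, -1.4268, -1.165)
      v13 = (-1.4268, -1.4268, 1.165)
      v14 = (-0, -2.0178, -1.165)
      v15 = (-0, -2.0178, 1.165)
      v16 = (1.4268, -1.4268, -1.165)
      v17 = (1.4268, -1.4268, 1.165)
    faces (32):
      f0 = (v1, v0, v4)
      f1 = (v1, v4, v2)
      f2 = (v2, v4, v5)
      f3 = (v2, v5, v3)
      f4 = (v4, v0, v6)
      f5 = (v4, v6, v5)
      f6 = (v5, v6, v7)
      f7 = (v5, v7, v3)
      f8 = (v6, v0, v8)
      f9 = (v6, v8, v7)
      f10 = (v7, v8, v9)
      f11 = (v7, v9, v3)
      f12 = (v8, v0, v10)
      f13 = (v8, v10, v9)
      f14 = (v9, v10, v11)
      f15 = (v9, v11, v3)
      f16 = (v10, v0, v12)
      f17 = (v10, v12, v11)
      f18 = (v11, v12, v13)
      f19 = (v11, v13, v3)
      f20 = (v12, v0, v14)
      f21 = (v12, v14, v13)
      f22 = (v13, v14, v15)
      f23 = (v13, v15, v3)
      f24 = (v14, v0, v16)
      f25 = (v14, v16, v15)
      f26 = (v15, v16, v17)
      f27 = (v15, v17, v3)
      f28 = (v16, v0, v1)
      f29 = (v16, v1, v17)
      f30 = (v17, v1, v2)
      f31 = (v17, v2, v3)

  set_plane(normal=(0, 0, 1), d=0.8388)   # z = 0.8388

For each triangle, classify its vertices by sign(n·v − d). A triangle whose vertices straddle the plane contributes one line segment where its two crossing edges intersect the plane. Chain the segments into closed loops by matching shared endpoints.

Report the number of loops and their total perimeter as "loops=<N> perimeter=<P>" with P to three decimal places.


loops=1 perimeter=12.355

Straddling triangles (16 of 32):
  (v1,v4,v2) [--+] → (1.93506, 0.199752, 0.8388)–(2.0178, 0, 0.8388)  len=0.2162
  (v2,v4,v5) [+-+] → (1.93506, 0.199752, 0.8388)–(1.4268, 1.4268, 0.8388)  len=1.3281
  (v4,v6,v5) [--+] → (1.22705, 1.50954, 0.8388)–(1.4268, 1.4268, 0.8388)  len=0.2162
  (v5,v6,v7) [+-+] → (1.22705, 1.50954, 0.8388)–(0, 2.0178, 0.8388)  len=1.3281
  (v6,v8,v7) [--+] → (-0.199752, 1.93506, 0.8388)–(0, 2.0178, 0.8388)  len=0.2162
  (v7,v8,v9) [+-+] → (-0.199752, 1.93506, 0.8388)–(-1.4268, 1.4268, 0.8388)  len=1.3281
  (v8,v10,v9) [--+] → (-1.50954, 1.22705, 0.8388)–(-1.4268, 1.4268, 0.8388)  len=0.2162
  (v9,v10,v11) [+-+] → (-1.50954, 1.22705, 0.8388)–(-2.0178, 0, 0.8388)  len=1.3281
  (v10,v12,v11) [--+] → (-1.93506, -0.199752, 0.8388)–(-2.0178, 0, 0.8388)  len=0.2162
  (v11,v12,v13) [+-+] → (-1.93506, -0.199752, 0.8388)–(-1.4268, -1.4268, 0.8388)  len=1.3281
  (v12,v14,v13) [--+] → (-1.22705, -1.50954, 0.8388)–(-1.4268, -1.4268, 0.8388)  len=0.2162
  (v13,v14,v15) [+-+] → (-1.22705, -1.50954, 0.8388)–(0, -2.0178, 0.8388)  len=1.3281
  (v14,v16,v15) [--+] → (0.199752, -1.93506, 0.8388)–(0, -2.0178, 0.8388)  len=0.2162
  (v15,v16,v17) [+-+] → (0.199752, -1.93506, 0.8388)–(1.4268, -1.4268, 0.8388)  len=1.3281
  (v16,v1,v17) [--+] → (1.50954, -1.22705, 0.8388)–(1.4268, -1.4268, 0.8388)  len=0.2162
  (v17,v1,v2) [+-+] → (1.50954, -1.22705, 0.8388)–(2.0178, 0, 0.8388)  len=1.3281

Chained into 1 loop(s):
  loop 1: 16 segments, perimeter = 12.3549
Total perimeter = 12.355


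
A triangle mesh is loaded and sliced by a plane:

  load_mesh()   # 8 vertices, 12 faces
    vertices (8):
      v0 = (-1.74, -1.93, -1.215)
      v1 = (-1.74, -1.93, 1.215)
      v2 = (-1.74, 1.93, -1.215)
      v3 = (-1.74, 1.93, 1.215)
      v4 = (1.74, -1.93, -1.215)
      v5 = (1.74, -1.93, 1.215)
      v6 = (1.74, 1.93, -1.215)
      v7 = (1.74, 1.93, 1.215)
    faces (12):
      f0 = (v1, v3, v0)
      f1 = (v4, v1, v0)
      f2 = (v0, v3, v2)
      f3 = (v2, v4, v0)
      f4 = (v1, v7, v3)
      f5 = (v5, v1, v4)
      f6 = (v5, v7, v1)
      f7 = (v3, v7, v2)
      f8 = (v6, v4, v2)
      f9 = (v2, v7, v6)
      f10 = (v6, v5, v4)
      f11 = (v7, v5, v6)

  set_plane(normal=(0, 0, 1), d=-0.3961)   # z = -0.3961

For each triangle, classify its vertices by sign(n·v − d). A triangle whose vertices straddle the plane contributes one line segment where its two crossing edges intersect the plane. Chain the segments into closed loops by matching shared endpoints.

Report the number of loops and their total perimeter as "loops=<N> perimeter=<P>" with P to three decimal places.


loops=1 perimeter=14.680

Straddling triangles (8 of 12):
  (v1,v3,v0) [++-] → (-1.74, -0.629196, -0.3961)–(-1.74, -1.93, -0.3961)  len=1.3008
  (v4,v1,v0) [-+-] → (0.567254, -1.93, -0.3961)–(-1.74, -1.93, -0.3961)  len=2.3073
  (v0,v3,v2) [-+-] → (-1.74, -0.629196, -0.3961)–(-1.74, 1.93, -0.3961)  len=2.5592
  (v5,v1,v4) [++-] → (0.567254, -1.93, -0.3961)–(1.74, -1.93, -0.3961)  len=1.1727
  (v3,v7,v2) [++-] → (-0.567254, 1.93, -0.3961)–(-1.74, 1.93, -0.3961)  len=1.1727
  (v2,v7,v6) [-+-] → (-0.567254, 1.93, -0.3961)–(1.74, 1.93, -0.3961)  len=2.3073
  (v6,v5,v4) [-+-] → (1.74, 0.629196, -0.3961)–(1.74, -1.93, -0.3961)  len=2.5592
  (v7,v5,v6) [++-] → (1.74, 0.629196, -0.3961)–(1.74, 1.93, -0.3961)  len=1.3008

Chained into 1 loop(s):
  loop 1: 8 segments, perimeter = 14.6800
Total perimeter = 14.680


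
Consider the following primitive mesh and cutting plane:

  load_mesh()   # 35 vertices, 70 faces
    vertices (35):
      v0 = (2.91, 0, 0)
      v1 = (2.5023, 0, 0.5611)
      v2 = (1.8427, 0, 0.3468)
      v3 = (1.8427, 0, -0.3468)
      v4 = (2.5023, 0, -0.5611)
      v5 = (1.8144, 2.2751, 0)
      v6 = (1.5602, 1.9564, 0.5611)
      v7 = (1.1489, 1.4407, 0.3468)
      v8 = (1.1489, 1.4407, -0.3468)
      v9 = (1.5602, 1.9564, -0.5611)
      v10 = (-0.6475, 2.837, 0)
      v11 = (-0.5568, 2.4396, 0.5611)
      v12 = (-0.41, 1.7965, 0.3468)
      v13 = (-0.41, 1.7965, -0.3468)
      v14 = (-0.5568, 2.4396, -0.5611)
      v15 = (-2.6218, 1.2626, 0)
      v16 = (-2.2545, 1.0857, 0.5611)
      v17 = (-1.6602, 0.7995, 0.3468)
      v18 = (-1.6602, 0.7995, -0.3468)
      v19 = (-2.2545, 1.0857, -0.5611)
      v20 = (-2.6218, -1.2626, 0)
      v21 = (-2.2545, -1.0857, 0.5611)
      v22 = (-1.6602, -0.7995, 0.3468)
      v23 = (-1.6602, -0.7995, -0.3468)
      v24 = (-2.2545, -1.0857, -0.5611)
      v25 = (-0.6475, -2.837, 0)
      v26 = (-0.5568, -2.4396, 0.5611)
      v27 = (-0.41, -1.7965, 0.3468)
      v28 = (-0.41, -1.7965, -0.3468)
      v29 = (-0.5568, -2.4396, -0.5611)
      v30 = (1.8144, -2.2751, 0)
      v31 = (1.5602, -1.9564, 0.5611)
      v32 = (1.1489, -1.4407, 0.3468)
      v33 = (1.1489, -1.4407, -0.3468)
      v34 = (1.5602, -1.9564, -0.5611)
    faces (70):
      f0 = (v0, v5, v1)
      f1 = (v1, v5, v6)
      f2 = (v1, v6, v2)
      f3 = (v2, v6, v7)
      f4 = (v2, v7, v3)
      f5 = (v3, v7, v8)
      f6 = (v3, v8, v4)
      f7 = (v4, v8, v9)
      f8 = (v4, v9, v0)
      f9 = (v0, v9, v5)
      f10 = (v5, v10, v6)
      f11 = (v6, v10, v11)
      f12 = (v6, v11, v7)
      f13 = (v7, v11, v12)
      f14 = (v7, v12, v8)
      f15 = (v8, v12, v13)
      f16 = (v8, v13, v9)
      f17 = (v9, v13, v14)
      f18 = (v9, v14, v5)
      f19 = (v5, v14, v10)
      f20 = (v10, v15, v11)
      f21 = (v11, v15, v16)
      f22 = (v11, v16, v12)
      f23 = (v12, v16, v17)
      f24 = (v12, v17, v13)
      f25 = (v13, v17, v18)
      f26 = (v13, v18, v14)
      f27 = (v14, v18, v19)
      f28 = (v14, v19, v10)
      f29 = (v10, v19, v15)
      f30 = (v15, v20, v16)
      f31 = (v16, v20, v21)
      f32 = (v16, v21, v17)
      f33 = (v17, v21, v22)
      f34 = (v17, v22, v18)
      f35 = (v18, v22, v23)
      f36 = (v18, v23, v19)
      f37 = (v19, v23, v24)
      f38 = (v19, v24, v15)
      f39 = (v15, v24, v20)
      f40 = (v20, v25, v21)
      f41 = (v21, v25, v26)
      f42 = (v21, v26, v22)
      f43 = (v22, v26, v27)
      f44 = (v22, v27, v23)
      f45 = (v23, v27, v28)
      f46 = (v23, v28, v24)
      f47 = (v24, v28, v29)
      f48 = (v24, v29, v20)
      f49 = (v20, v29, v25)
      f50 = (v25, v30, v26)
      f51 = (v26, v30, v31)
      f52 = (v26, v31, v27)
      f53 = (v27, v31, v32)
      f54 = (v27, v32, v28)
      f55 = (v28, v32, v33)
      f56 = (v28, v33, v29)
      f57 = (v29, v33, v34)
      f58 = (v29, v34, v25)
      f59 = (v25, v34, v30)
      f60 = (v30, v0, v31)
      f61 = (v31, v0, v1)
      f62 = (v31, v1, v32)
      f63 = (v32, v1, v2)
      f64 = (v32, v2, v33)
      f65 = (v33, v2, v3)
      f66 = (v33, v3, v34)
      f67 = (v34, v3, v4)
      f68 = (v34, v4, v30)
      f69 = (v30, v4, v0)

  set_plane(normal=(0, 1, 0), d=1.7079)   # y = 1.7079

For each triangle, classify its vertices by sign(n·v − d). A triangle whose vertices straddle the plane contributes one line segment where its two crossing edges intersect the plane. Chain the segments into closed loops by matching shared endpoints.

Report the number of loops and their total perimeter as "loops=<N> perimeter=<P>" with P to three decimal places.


Straddling triangles (22 of 70):
  (v0,v5,v1) [-+-] → (2.08754, 1.7079, 0)–(1.9859, 1.7079, 0.139887)  len=0.1729
  (v1,v5,v6) [-++] → (1.9859, 1.7079, 0.139887)–(1.67986, 1.7079, 0.5611)  len=0.5207
  (v1,v6,v2) [-+-] → (1.67986, 1.7079, 0.5611)–(1.59608, 1.7079, 0.53388)  len=0.0881
  (v2,v6,v7) [-+-] → (1.59608, 1.7079, 0.53388)–(1.36201, 1.7079, 0.457835)  len=0.2461
  (v4,v8,v9) [--+] → (1.36201, 1.7079, -0.457835)–(1.67986, 1.7079, -0.5611)  len=0.3342
  (v4,v9,v0) [-+-] → (1.67986, 1.7079, -0.5611)–(1.73165, 1.7079, -0.48983)  len=0.0881
  (v0,v9,v5) [-++] → (1.73165, 1.7079, -0.48983)–(2.08754, 1.7079, 0)  len=0.6055
  (v6,v11,v7) [++-] → (0.692635, 1.7079, 0.404124)–(1.36201, 1.7079, 0.457835)  len=0.6715
  (v7,v11,v12) [-++] → (0.692635, 1.7079, 0.404124)–(-0.0218085, 1.7079, 0.3468)  len=0.7167
  (v7,v12,v8) [-+-] → (-0.0218085, 1.7079, 0.3468)–(-0.0218085, 1.7079, 0.174082)  len=0.1727
  (v8,v12,v13) [-++] → (-0.0218085, 1.7079, 0.174082)–(-0.0218085, 1.7079, -0.3468)  len=0.5209
  (v8,v13,v9) [-++] → (-0.0218085, 1.7079, -0.3468)–(1.36201, 1.7079, -0.457835)  len=1.3883
  (v10,v15,v11) [+-+] → (-2.06339, 1.7079, 0)–(-1.84054, 1.7079, 0.212284)  len=0.3078
  (v11,v15,v16) [+--] → (-1.84054, 1.7079, 0.212284)–(-1.4743, 1.7079, 0.5611)  len=0.5058
  (v11,v16,v12) [+-+] → (-1.4743, 1.7079, 0.5611)–(-0.639914, 1.7079, 0.373512)  len=0.8552
  (v12,v16,v17) [+--] → (-0.639914, 1.7079, 0.373512)–(-0.521101, 1.7079, 0.3468)  len=0.1218
  (v12,v17,v13) [+-+] → (-0.521101, 1.7079, 0.3468)–(-0.521101, 1.7079, -0.285162)  len=0.6320
  (v13,v17,v18) [+--] → (-0.521101, 1.7079, -0.285162)–(-0.521101, 1.7079, -0.3468)  len=0.0616
  (v13,v18,v14) [+-+] → (-0.521101, 1.7079, -0.3468)–(-1.04906, 1.7079, -0.465494)  len=0.5411
  (v14,v18,v19) [+--] → (-1.04906, 1.7079, -0.465494)–(-1.4743, 1.7079, -0.5611)  len=0.4359
  (v14,v19,v10) [+-+] → (-1.4743, 1.7079, -0.5611)–(-1.68357, 1.7079, -0.361753)  len=0.2890
  (v10,v19,v15) [+--] → (-1.68357, 1.7079, -0.361753)–(-2.06339, 1.7079, 0)  len=0.5245

Chained into 2 loop(s):
  loop 1: 12 segments, perimeter = 5.5257
  loop 2: 10 segments, perimeter = 4.2747
Total perimeter = 9.800

loops=2 perimeter=9.800


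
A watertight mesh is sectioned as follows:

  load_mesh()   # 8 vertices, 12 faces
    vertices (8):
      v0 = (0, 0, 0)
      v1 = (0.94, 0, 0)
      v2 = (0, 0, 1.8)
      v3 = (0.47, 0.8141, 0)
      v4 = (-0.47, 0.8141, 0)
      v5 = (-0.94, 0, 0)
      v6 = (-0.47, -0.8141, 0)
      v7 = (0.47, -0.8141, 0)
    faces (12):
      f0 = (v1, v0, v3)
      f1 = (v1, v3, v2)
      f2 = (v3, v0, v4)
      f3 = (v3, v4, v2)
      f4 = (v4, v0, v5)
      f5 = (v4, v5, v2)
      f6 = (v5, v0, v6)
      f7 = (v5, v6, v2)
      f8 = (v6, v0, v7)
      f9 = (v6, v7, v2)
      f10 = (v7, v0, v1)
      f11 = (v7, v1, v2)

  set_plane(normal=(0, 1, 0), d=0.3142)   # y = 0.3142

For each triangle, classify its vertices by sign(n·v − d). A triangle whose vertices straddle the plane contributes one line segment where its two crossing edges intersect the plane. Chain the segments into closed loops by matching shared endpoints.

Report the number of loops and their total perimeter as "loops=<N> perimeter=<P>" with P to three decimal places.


loops=1 perimeter=4.374

Straddling triangles (6 of 12):
  (v1,v0,v3) [--+] → (0.181395, 0.3142, 0)–(0.758605, 0.3142, 0)  len=0.5772
  (v1,v3,v2) [-+-] → (0.758605, 0.3142, 0)–(0.181395, 0.3142, 1.10529)  len=1.2469
  (v3,v0,v4) [+-+] → (0.181395, 0.3142, 0)–(-0.181395, 0.3142, 0)  len=0.3628
  (v3,v4,v2) [++-] → (-0.181395, 0.3142, 1.10529)–(0.181395, 0.3142, 1.10529)  len=0.3628
  (v4,v0,v5) [+--] → (-0.181395, 0.3142, 0)–(-0.758605, 0.3142, 0)  len=0.5772
  (v4,v5,v2) [+--] → (-0.758605, 0.3142, 0)–(-0.181395, 0.3142, 1.10529)  len=1.2469

Chained into 1 loop(s):
  loop 1: 6 segments, perimeter = 4.3739
Total perimeter = 4.374


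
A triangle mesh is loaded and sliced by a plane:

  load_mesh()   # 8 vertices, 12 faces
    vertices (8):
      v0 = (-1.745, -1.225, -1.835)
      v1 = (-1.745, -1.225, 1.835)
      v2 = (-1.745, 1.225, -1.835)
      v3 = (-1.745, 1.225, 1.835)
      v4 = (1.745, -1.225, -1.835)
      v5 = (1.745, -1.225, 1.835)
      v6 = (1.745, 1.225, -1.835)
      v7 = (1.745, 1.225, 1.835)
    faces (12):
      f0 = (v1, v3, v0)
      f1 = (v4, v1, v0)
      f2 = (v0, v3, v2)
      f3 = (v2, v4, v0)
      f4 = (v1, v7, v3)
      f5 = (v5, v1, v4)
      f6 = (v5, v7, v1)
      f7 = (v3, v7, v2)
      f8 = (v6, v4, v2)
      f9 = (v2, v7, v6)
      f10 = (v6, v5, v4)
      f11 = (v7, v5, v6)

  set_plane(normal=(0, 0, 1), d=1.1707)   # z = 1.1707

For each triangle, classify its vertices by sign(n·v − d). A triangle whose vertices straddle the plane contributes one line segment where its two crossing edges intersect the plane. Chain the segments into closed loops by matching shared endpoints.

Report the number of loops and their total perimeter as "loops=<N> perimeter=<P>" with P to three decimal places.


Straddling triangles (8 of 12):
  (v1,v3,v0) [++-] → (-1.745, 0.78153, 1.1707)–(-1.745, -1.225, 1.1707)  len=2.0065
  (v4,v1,v0) [-+-] → (-1.11328, -1.225, 1.1707)–(-1.745, -1.225, 1.1707)  len=0.6317
  (v0,v3,v2) [-+-] → (-1.745, 0.78153, 1.1707)–(-1.745, 1.225, 1.1707)  len=0.4435
  (v5,v1,v4) [++-] → (-1.11328, -1.225, 1.1707)–(1.745, -1.225, 1.1707)  len=2.8583
  (v3,v7,v2) [++-] → (1.11328, 1.225, 1.1707)–(-1.745, 1.225, 1.1707)  len=2.8583
  (v2,v7,v6) [-+-] → (1.11328, 1.225, 1.1707)–(1.745, 1.225, 1.1707)  len=0.6317
  (v6,v5,v4) [-+-] → (1.745, -0.78153, 1.1707)–(1.745, -1.225, 1.1707)  len=0.4435
  (v7,v5,v6) [++-] → (1.745, -0.78153, 1.1707)–(1.745, 1.225, 1.1707)  len=2.0065

Chained into 1 loop(s):
  loop 1: 8 segments, perimeter = 11.8800
Total perimeter = 11.880

loops=1 perimeter=11.880


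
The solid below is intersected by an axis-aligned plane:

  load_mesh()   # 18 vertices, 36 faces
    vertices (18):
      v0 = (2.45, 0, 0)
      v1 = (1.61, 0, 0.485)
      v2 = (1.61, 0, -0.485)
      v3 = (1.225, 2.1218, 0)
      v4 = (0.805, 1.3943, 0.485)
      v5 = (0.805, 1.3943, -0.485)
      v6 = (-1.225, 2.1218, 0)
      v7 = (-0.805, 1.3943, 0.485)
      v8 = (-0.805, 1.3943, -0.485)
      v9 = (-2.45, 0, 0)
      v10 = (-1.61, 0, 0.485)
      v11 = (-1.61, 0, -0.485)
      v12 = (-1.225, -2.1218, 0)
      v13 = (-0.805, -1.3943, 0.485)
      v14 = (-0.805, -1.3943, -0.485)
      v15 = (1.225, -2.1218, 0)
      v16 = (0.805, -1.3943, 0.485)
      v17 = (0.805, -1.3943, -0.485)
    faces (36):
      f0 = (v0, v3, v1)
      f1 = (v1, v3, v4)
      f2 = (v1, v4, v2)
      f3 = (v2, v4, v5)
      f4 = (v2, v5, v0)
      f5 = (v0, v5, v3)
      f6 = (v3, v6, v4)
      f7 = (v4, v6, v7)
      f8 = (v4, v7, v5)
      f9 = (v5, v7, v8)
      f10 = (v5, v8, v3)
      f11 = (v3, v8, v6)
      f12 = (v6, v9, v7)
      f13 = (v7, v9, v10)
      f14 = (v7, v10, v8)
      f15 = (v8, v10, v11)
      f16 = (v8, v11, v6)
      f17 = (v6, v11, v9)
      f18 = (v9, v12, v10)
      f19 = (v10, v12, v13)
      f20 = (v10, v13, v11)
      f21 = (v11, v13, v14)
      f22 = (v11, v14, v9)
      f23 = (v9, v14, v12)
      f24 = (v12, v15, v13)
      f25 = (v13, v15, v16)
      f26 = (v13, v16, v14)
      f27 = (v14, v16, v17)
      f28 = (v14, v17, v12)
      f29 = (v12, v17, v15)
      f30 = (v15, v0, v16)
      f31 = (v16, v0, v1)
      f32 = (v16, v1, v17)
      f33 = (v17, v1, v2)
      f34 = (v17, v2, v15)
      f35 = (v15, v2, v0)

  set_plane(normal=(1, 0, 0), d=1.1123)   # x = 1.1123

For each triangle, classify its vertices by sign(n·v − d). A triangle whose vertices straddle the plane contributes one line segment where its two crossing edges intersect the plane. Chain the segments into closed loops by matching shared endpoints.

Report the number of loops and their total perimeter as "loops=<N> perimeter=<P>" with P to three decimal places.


Straddling triangles (16 of 36):
  (v1,v3,v4) [++-] → (1.1123, 1.92659, 0.130142)–(1.1123, 0.862041, 0.485)  len=1.1221
  (v1,v4,v2) [+-+] → (1.1123, 0.862041, 0.485)–(1.1123, 0.862041, 0.114713)  len=0.3703
  (v2,v4,v5) [+--] → (1.1123, 0.862041, 0.114713)–(1.1123, 0.862041, -0.485)  len=0.5997
  (v2,v5,v0) [+-+] → (1.1123, 0.862041, -0.485)–(1.1123, 1.13383, -0.394398)  len=0.2865
  (v0,v5,v3) [+-+] → (1.1123, 1.13383, -0.394398)–(1.1123, 1.92659, -0.130142)  len=0.8356
  (v3,v6,v4) [+--] → (1.1123, 2.1218, 0)–(1.1123, 1.92659, 0.130142)  len=0.2346
  (v5,v8,v3) [--+] → (1.1123, 2.08141, -0.0269259)–(1.1123, 1.92659, -0.130142)  len=0.1861
  (v3,v8,v6) [+--] → (1.1123, 2.08141, -0.0269259)–(1.1123, 2.1218, 0)  len=0.0485
  (v12,v15,v13) [-+-] → (1.1123, -2.1218, 0)–(1.1123, -2.08141, 0.0269259)  len=0.0485
  (v13,v15,v16) [-+-] → (1.1123, -2.08141, 0.0269259)–(1.1123, -1.92659, 0.130142)  len=0.1861
  (v12,v17,v15) [--+] → (1.1123, -1.92659, -0.130142)–(1.1123, -2.1218, 0)  len=0.2346
  (v15,v0,v16) [++-] → (1.1123, -1.13383, 0.394398)–(1.1123, -1.92659, 0.130142)  len=0.8356
  (v16,v0,v1) [-++] → (1.1123, -1.13383, 0.394398)–(1.1123, -0.862041, 0.485)  len=0.2865
  (v16,v1,v17) [-+-] → (1.1123, -0.862041, 0.485)–(1.1123, -0.862041, -0.114713)  len=0.5997
  (v17,v1,v2) [-++] → (1.1123, -0.862041, -0.114713)–(1.1123, -0.862041, -0.485)  len=0.3703
  (v17,v2,v15) [-++] → (1.1123, -0.862041, -0.485)–(1.1123, -1.92659, -0.130142)  len=1.1221

Chained into 2 loop(s):
  loop 1: 8 segments, perimeter = 3.6835
  loop 2: 8 segments, perimeter = 3.6835
Total perimeter = 7.367

loops=2 perimeter=7.367


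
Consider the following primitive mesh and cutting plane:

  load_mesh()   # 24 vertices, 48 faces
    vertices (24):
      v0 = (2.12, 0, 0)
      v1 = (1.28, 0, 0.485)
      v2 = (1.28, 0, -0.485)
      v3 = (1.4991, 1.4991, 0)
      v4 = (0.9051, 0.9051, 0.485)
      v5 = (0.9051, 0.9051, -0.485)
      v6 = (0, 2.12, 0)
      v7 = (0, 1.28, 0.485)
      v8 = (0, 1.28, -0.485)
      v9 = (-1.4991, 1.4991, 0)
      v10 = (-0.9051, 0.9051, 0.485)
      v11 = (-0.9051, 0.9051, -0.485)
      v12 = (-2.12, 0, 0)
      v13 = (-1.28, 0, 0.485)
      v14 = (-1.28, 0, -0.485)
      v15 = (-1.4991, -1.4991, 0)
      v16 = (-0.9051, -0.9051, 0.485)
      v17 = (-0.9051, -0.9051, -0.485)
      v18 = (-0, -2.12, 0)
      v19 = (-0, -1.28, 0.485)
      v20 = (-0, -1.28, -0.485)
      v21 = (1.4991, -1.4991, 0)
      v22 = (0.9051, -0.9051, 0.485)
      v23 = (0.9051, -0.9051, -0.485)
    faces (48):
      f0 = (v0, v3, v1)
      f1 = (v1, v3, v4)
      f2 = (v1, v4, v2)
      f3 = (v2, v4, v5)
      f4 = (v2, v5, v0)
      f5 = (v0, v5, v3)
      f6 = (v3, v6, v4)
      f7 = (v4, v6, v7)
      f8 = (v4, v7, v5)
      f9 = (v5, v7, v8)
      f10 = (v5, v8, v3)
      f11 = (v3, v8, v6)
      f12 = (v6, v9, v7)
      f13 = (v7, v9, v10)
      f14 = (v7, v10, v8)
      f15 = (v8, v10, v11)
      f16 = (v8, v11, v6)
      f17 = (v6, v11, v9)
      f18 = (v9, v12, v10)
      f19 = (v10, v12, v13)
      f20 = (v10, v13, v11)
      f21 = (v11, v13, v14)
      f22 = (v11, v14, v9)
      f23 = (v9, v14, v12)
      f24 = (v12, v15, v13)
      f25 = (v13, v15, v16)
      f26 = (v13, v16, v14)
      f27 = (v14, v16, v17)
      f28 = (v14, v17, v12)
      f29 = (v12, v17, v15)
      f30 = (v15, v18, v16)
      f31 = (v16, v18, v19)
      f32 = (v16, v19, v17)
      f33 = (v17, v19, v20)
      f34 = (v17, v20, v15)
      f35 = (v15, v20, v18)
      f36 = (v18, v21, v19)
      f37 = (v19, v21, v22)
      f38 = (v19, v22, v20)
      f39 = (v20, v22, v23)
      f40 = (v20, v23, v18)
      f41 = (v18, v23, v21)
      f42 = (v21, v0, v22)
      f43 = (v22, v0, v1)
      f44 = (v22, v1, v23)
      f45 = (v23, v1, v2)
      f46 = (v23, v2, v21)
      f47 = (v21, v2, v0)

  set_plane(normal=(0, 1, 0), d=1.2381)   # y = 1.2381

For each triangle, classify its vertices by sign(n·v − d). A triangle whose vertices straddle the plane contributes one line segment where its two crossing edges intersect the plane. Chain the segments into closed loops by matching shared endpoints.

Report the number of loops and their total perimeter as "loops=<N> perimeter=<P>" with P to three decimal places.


loops=2 perimeter=8.321

Straddling triangles (16 of 48):
  (v0,v3,v1) [-+-] → (1.6072, 1.2381, 0)–(1.46095, 1.2381, 0.0844407)  len=0.1689
  (v1,v3,v4) [-+-] → (1.46095, 1.2381, 0.0844407)–(1.2381, 1.2381, 0.213106)  len=0.2573
  (v0,v5,v3) [--+] → (1.2381, 1.2381, -0.213106)–(1.6072, 1.2381, 0)  len=0.4262
  (v3,v6,v4) [++-] → (0.657015, 1.2381, 0.352063)–(1.2381, 1.2381, 0.213106)  len=0.5975
  (v4,v6,v7) [-++] → (0.657015, 1.2381, 0.352063)–(0.101157, 1.2381, 0.485)  len=0.5715
  (v4,v7,v5) [-+-] → (0.101157, 1.2381, 0.485)–(0.101157, 1.2381, 0.37659)  len=0.1084
  (v5,v7,v8) [-++] → (0.101157, 1.2381, 0.37659)–(0.101157, 1.2381, -0.485)  len=0.8616
  (v5,v8,v3) [-++] → (0.101157, 1.2381, -0.485)–(1.2381, 1.2381, -0.213106)  len=1.1690
  (v7,v9,v10) [++-] → (-1.2381, 1.2381, 0.213106)–(-0.101157, 1.2381, 0.485)  len=1.1690
  (v7,v10,v8) [+-+] → (-0.101157, 1.2381, 0.485)–(-0.101157, 1.2381, -0.37659)  len=0.8616
  (v8,v10,v11) [+--] → (-0.101157, 1.2381, -0.37659)–(-0.101157, 1.2381, -0.485)  len=0.1084
  (v8,v11,v6) [+-+] → (-0.101157, 1.2381, -0.485)–(-0.657015, 1.2381, -0.352063)  len=0.5715
  (v6,v11,v9) [+-+] → (-0.657015, 1.2381, -0.352063)–(-1.2381, 1.2381, -0.213106)  len=0.5975
  (v9,v12,v10) [+--] → (-1.6072, 1.2381, 0)–(-1.2381, 1.2381, 0.213106)  len=0.4262
  (v11,v14,v9) [--+] → (-1.46095, 1.2381, -0.0844407)–(-1.2381, 1.2381, -0.213106)  len=0.2573
  (v9,v14,v12) [+--] → (-1.46095, 1.2381, -0.0844407)–(-1.6072, 1.2381, 0)  len=0.1689

Chained into 2 loop(s):
  loop 1: 8 segments, perimeter = 4.1604
  loop 2: 8 segments, perimeter = 4.1604
Total perimeter = 8.321


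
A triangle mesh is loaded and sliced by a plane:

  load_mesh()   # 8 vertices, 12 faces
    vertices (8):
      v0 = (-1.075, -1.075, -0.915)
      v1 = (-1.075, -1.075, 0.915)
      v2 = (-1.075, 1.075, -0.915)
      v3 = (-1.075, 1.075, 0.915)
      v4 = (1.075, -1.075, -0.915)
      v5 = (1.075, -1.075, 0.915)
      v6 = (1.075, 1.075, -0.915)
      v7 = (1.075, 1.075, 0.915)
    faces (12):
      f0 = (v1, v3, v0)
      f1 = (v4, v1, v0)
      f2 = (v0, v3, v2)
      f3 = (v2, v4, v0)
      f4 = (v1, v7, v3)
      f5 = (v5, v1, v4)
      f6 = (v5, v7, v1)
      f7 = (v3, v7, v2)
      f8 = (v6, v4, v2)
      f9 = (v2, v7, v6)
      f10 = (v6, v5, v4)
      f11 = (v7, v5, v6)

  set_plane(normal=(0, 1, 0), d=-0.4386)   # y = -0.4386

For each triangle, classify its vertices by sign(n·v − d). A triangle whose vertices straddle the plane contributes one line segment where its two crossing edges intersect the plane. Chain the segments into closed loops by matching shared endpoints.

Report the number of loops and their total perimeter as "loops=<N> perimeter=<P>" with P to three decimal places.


Straddling triangles (8 of 12):
  (v1,v3,v0) [-+-] → (-1.075, -0.4386, 0.915)–(-1.075, -0.4386, -0.37332)  len=1.2883
  (v0,v3,v2) [-++] → (-1.075, -0.4386, -0.37332)–(-1.075, -0.4386, -0.915)  len=0.5417
  (v2,v4,v0) [+--] → (0.4386, -0.4386, -0.915)–(-1.075, -0.4386, -0.915)  len=1.5136
  (v1,v7,v3) [-++] → (-0.4386, -0.4386, 0.915)–(-1.075, -0.4386, 0.915)  len=0.6364
  (v5,v7,v1) [-+-] → (1.075, -0.4386, 0.915)–(-0.4386, -0.4386, 0.915)  len=1.5136
  (v6,v4,v2) [+-+] → (1.075, -0.4386, -0.915)–(0.4386, -0.4386, -0.915)  len=0.6364
  (v6,v5,v4) [+--] → (1.075, -0.4386, 0.37332)–(1.075, -0.4386, -0.915)  len=1.2883
  (v7,v5,v6) [+-+] → (1.075, -0.4386, 0.915)–(1.075, -0.4386, 0.37332)  len=0.5417

Chained into 1 loop(s):
  loop 1: 8 segments, perimeter = 7.9600
Total perimeter = 7.960

loops=1 perimeter=7.960


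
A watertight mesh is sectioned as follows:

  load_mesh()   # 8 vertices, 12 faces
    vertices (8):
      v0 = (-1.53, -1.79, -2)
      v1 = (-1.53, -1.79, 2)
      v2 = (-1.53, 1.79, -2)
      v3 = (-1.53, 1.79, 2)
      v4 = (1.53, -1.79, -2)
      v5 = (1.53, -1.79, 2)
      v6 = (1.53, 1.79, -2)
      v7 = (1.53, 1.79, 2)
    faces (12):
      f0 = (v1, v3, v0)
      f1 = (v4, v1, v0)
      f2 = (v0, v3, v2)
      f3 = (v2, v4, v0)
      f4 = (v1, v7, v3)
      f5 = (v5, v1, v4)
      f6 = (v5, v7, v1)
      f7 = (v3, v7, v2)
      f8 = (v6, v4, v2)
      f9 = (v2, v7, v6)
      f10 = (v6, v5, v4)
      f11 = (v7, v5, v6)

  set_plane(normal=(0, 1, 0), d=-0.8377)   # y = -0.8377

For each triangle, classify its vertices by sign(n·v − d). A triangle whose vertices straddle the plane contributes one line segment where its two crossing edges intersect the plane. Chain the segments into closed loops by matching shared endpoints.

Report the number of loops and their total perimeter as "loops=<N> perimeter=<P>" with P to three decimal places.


Straddling triangles (8 of 12):
  (v1,v3,v0) [-+-] → (-1.53, -0.8377, 2)–(-1.53, -0.8377, -0.935978)  len=2.9360
  (v0,v3,v2) [-++] → (-1.53, -0.8377, -0.935978)–(-1.53, -0.8377, -2)  len=1.0640
  (v2,v4,v0) [+--] → (0.716023, -0.8377, -2)–(-1.53, -0.8377, -2)  len=2.2460
  (v1,v7,v3) [-++] → (-0.716023, -0.8377, 2)–(-1.53, -0.8377, 2)  len=0.8140
  (v5,v7,v1) [-+-] → (1.53, -0.8377, 2)–(-0.716023, -0.8377, 2)  len=2.2460
  (v6,v4,v2) [+-+] → (1.53, -0.8377, -2)–(0.716023, -0.8377, -2)  len=0.8140
  (v6,v5,v4) [+--] → (1.53, -0.8377, 0.935978)–(1.53, -0.8377, -2)  len=2.9360
  (v7,v5,v6) [+-+] → (1.53, -0.8377, 2)–(1.53, -0.8377, 0.935978)  len=1.0640

Chained into 1 loop(s):
  loop 1: 8 segments, perimeter = 14.1200
Total perimeter = 14.120

loops=1 perimeter=14.120


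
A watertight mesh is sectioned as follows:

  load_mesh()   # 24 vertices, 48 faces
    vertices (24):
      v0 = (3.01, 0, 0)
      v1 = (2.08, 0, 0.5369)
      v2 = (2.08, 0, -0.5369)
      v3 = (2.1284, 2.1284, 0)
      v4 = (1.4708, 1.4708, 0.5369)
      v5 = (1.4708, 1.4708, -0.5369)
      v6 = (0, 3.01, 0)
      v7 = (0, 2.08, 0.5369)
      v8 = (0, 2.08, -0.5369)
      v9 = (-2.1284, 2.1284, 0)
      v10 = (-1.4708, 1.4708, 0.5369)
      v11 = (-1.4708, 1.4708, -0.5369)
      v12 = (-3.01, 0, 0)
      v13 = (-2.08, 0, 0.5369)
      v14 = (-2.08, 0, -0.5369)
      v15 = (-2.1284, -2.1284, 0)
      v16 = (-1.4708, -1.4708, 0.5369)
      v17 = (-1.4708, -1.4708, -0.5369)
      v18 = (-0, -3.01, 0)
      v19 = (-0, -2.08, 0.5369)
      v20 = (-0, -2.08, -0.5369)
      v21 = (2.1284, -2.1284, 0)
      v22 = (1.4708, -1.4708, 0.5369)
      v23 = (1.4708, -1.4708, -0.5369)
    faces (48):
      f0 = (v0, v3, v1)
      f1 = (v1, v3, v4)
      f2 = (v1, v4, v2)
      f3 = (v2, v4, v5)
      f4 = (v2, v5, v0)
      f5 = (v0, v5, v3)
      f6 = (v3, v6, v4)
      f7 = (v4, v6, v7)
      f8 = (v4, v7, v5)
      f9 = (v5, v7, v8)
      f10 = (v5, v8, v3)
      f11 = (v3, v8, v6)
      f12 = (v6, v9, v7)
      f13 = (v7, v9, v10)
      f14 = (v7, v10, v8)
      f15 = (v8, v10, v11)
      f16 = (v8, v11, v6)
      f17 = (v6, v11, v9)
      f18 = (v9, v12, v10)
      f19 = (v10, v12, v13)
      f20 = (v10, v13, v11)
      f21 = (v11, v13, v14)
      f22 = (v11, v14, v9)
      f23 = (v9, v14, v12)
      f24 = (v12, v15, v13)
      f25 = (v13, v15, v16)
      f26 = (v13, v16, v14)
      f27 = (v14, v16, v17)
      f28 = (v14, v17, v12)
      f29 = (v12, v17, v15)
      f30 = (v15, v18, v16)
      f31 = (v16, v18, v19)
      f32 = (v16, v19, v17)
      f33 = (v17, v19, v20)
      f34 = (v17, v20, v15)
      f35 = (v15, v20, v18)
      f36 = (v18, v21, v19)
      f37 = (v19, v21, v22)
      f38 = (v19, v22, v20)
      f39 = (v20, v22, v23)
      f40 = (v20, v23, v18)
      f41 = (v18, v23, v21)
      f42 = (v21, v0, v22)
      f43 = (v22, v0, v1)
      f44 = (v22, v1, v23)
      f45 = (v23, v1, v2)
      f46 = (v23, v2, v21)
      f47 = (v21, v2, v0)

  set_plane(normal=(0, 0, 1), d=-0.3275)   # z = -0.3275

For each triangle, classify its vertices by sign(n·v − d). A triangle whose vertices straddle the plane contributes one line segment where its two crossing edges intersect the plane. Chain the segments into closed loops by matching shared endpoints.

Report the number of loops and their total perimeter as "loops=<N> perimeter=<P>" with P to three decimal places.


loops=2 perimeter=27.692

Straddling triangles (32 of 48):
  (v1,v4,v2) [++-] → (1.9612, 0.286818, -0.3275)–(2.08, 0, -0.3275)  len=0.3104
  (v2,v4,v5) [-+-] → (1.9612, 0.286818, -0.3275)–(1.4708, 1.4708, -0.3275)  len=1.2815
  (v2,v5,v0) [--+] → (2.07111, 0.897163, -0.3275)–(2.44272, 0, -0.3275)  len=0.9711
  (v0,v5,v3) [+-+] → (2.07111, 0.897163, -0.3275)–(1.72728, 1.72728, -0.3275)  len=0.8985
  (v4,v7,v5) [++-] → (1.18398, 1.5896, -0.3275)–(1.4708, 1.4708, -0.3275)  len=0.3104
  (v5,v7,v8) [-+-] → (1.18398, 1.5896, -0.3275)–(0, 2.08, -0.3275)  len=1.2815
  (v5,v8,v3) [--+] → (0.830112, 2.09888, -0.3275)–(1.72728, 1.72728, -0.3275)  len=0.9711
  (v3,v8,v6) [+-+] → (0.830112, 2.09888, -0.3275)–(0, 2.44272, -0.3275)  len=0.8985
  (v7,v10,v8) [++-] → (-0.286818, 1.9612, -0.3275)–(0, 2.08, -0.3275)  len=0.3104
  (v8,v10,v11) [-+-] → (-0.286818, 1.9612, -0.3275)–(-1.4708, 1.4708, -0.3275)  len=1.2815
  (v8,v11,v6) [--+] → (-0.897163, 2.07111, -0.3275)–(0, 2.44272, -0.3275)  len=0.9711
  (v6,v11,v9) [+-+] → (-0.897163, 2.07111, -0.3275)–(-1.72728, 1.72728, -0.3275)  len=0.8985
  (v10,v13,v11) [++-] → (-1.5896, 1.18398, -0.3275)–(-1.4708, 1.4708, -0.3275)  len=0.3104
  (v11,v13,v14) [-+-] → (-1.5896, 1.18398, -0.3275)–(-2.08, 0, -0.3275)  len=1.2815
  (v11,v14,v9) [--+] → (-2.09888, 0.830112, -0.3275)–(-1.72728, 1.72728, -0.3275)  len=0.9711
  (v9,v14,v12) [+-+] → (-2.09888, 0.830112, -0.3275)–(-2.44272, 0, -0.3275)  len=0.8985
  (v13,v16,v14) [++-] → (-1.9612, -0.286818, -0.3275)–(-2.08, 0, -0.3275)  len=0.3104
  (v14,v16,v17) [-+-] → (-1.9612, -0.286818, -0.3275)–(-1.4708, -1.4708, -0.3275)  len=1.2815
  (v14,v17,v12) [--+] → (-2.07111, -0.897163, -0.3275)–(-2.44272, 0, -0.3275)  len=0.9711
  (v12,v17,v15) [+-+] → (-2.07111, -0.897163, -0.3275)–(-1.72728, -1.72728, -0.3275)  len=0.8985
  (v16,v19,v17) [++-] → (-1.18398, -1.5896, -0.3275)–(-1.4708, -1.4708, -0.3275)  len=0.3104
  (v17,v19,v20) [-+-] → (-1.18398, -1.5896, -0.3275)–(0, -2.08, -0.3275)  len=1.2815
  (v17,v20,v15) [--+] → (-0.830112, -2.09888, -0.3275)–(-1.72728, -1.72728, -0.3275)  len=0.9711
  (v15,v20,v18) [+-+] → (-0.830112, -2.09888, -0.3275)–(0, -2.44272, -0.3275)  len=0.8985
  (v19,v22,v20) [++-] → (0.286818, -1.9612, -0.3275)–(0, -2.08, -0.3275)  len=0.3104
  (v20,v22,v23) [-+-] → (0.286818, -1.9612, -0.3275)–(1.4708, -1.4708, -0.3275)  len=1.2815
  (v20,v23,v18) [--+] → (0.897163, -2.07111, -0.3275)–(0, -2.44272, -0.3275)  len=0.9711
  (v18,v23,v21) [+-+] → (0.897163, -2.07111, -0.3275)–(1.72728, -1.72728, -0.3275)  len=0.8985
  (v22,v1,v23) [++-] → (1.5896, -1.18398, -0.3275)–(1.4708, -1.4708, -0.3275)  len=0.3104
  (v23,v1,v2) [-+-] → (1.5896, -1.18398, -0.3275)–(2.08, 0, -0.3275)  len=1.2815
  (v23,v2,v21) [--+] → (2.09888, -0.830112, -0.3275)–(1.72728, -1.72728, -0.3275)  len=0.9711
  (v21,v2,v0) [+-+] → (2.09888, -0.830112, -0.3275)–(2.44272, 0, -0.3275)  len=0.8985

Chained into 2 loop(s):
  loop 1: 16 segments, perimeter = 12.7358
  loop 2: 16 segments, perimeter = 14.9567
Total perimeter = 27.692


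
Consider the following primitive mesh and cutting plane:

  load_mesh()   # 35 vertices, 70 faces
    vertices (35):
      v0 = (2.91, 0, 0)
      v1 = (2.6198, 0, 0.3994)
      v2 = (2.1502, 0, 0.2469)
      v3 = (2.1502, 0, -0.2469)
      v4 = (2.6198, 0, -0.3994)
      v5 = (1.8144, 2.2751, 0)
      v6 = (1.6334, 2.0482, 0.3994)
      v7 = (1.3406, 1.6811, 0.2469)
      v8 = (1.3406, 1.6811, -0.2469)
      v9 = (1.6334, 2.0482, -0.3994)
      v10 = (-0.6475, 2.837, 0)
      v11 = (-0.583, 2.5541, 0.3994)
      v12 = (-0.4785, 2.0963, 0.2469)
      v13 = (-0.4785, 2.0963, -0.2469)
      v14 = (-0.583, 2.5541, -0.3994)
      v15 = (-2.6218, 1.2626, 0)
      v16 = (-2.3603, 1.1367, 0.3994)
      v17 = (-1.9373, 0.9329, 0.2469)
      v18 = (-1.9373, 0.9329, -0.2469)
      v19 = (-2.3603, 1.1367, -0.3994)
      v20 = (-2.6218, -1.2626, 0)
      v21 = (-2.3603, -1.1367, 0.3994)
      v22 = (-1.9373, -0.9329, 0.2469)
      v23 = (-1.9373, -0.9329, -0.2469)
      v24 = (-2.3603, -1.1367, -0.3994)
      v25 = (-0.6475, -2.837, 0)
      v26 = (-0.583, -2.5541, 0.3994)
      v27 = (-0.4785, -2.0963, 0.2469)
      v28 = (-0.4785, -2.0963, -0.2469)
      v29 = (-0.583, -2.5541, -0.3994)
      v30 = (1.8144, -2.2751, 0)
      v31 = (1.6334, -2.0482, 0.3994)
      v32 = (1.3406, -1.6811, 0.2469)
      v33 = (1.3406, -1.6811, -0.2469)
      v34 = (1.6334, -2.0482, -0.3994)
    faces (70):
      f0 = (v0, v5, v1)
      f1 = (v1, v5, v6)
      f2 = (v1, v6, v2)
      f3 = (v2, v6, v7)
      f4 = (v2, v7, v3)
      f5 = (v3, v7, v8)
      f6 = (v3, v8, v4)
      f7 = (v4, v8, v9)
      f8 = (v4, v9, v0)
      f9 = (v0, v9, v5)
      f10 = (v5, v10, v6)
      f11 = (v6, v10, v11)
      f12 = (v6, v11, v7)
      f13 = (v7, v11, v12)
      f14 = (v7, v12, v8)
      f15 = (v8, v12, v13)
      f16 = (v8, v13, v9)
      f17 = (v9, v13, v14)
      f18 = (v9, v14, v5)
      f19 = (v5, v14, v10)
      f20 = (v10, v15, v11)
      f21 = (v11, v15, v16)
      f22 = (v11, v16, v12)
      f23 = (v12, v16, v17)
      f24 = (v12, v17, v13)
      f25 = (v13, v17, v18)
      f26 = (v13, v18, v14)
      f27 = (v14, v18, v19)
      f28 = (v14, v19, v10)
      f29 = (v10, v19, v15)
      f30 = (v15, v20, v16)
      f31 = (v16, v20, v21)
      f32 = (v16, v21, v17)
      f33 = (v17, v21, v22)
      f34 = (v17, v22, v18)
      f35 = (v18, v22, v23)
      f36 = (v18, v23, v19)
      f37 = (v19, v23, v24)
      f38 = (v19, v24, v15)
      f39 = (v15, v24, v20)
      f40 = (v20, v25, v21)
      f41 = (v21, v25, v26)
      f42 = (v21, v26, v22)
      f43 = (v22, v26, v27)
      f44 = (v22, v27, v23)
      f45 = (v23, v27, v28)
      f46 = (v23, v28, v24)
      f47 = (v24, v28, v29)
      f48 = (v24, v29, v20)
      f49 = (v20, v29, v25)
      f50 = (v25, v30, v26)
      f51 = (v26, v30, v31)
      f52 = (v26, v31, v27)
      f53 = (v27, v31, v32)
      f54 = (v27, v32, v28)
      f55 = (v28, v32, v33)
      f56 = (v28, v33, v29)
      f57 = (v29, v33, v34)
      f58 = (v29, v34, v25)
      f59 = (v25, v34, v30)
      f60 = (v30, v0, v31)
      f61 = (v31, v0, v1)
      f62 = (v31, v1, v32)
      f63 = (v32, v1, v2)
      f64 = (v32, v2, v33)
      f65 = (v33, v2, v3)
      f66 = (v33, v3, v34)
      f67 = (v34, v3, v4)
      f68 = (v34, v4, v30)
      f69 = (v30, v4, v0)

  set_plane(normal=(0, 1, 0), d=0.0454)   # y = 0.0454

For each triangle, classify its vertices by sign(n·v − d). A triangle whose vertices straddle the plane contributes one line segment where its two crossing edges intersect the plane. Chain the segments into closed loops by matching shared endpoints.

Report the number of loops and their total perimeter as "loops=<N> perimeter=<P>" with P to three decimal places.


Straddling triangles (20 of 70):
  (v0,v5,v1) [-+-] → (2.88814, 0.0454, 0)–(2.60373, 0.0454, 0.39143)  len=0.4838
  (v1,v5,v6) [-++] → (2.60373, 0.0454, 0.39143)–(2.59794, 0.0454, 0.3994)  len=0.0099
  (v1,v6,v2) [-+-] → (2.59794, 0.0454, 0.3994)–(2.13874, 0.0454, 0.25028)  len=0.4828
  (v2,v6,v7) [-++] → (2.13874, 0.0454, 0.25028)–(2.12834, 0.0454, 0.2469)  len=0.0109
  (v2,v7,v3) [-+-] → (2.12834, 0.0454, 0.2469)–(2.12834, 0.0454, -0.233564)  len=0.4805
  (v3,v7,v8) [-++] → (2.12834, 0.0454, -0.233564)–(2.12834, 0.0454, -0.2469)  len=0.0133
  (v3,v8,v4) [-+-] → (2.12834, 0.0454, -0.2469)–(2.58525, 0.0454, -0.395282)  len=0.4804
  (v4,v8,v9) [-++] → (2.58525, 0.0454, -0.395282)–(2.59794, 0.0454, -0.3994)  len=0.0133
  (v4,v9,v0) [-+-] → (2.59794, 0.0454, -0.3994)–(2.8817, 0.0454, -0.00885302)  len=0.4828
  (v0,v9,v5) [-++] → (2.8817, 0.0454, -0.00885302)–(2.88814, 0.0454, 0)  len=0.0109
  (v15,v20,v16) [+-+] → (-2.6218, 0.0454, 0)–(-2.47924, 0.0454, 0.217737)  len=0.2603
  (v16,v20,v21) [+--] → (-2.47924, 0.0454, 0.217737)–(-2.3603, 0.0454, 0.3994)  len=0.2171
  (v16,v21,v17) [+-+] → (-2.3603, 0.0454, 0.3994)–(-2.11869, 0.0454, 0.312296)  len=0.2568
  (v17,v21,v22) [+--] → (-2.11869, 0.0454, 0.312296)–(-1.9373, 0.0454, 0.2469)  len=0.1928
  (v17,v22,v18) [+-+] → (-1.9373, 0.0454, 0.2469)–(-1.9373, 0.0454, -0.0120155)  len=0.2589
  (v18,v22,v23) [+--] → (-1.9373, 0.0454, -0.0120155)–(-1.9373, 0.0454, -0.2469)  len=0.2349
  (v18,v23,v19) [+-+] → (-1.9373, 0.0454, -0.2469)–(-2.13725, 0.0454, -0.318987)  len=0.2125
  (v19,v23,v24) [+--] → (-2.13725, 0.0454, -0.318987)–(-2.3603, 0.0454, -0.3994)  len=0.2371
  (v19,v24,v15) [+-+] → (-2.3603, 0.0454, -0.3994)–(-2.48914, 0.0454, -0.202621)  len=0.2352
  (v15,v24,v20) [+--] → (-2.48914, 0.0454, -0.202621)–(-2.6218, 0.0454, 0)  len=0.2422

Chained into 2 loop(s):
  loop 1: 10 segments, perimeter = 2.4687
  loop 2: 10 segments, perimeter = 2.3479
Total perimeter = 4.817

loops=2 perimeter=4.817
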